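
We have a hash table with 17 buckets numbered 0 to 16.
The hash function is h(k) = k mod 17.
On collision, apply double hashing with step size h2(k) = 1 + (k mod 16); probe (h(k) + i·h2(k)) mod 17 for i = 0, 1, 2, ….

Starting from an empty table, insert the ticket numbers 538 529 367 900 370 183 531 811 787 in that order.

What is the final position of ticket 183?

4

538 hashes to 11; slot 11 is free => place at 11.
529 hashes to 2; slot 2 is free => place at 2.
367 hashes to 10; slot 10 is free => place at 10.
900 hashes to 16; slot 16 is free => place at 16.
370 hashes to 13; slot 13 is free => place at 13.
183 hashes to 13, h2=8; 13 taken => place at 4.
531 hashes to 4, h2=4; 4 taken => place at 8.
811 hashes to 12; slot 12 is free => place at 12.
787 hashes to 5; slot 5 is free => place at 5.
Table: [_, _, 529, _, 183, 787, _, _, 531, _, 367, 538, 811, 370, _, _, 900]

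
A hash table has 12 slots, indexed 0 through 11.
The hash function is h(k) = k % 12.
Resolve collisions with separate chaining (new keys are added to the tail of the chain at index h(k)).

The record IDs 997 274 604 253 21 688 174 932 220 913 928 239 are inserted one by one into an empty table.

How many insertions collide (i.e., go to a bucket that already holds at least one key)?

5

Insert 997: h=1, bucket 1 empty → new chain.
Insert 274: h=10, bucket 10 empty → new chain.
Insert 604: h=4, bucket 4 empty → new chain.
Insert 253: h=1, bucket 1 nonempty → append to chain.
Insert 21: h=9, bucket 9 empty → new chain.
Insert 688: h=4, bucket 4 nonempty → append to chain.
Insert 174: h=6, bucket 6 empty → new chain.
Insert 932: h=8, bucket 8 empty → new chain.
Insert 220: h=4, bucket 4 nonempty → append to chain.
Insert 913: h=1, bucket 1 nonempty → append to chain.
Insert 928: h=4, bucket 4 nonempty → append to chain.
Insert 239: h=11, bucket 11 empty → new chain.
Final buckets:
0: —
1: 997 -> 253 -> 913
2: —
3: —
4: 604 -> 688 -> 220 -> 928
5: —
6: 174
7: —
8: 932
9: 21
10: 274
11: 239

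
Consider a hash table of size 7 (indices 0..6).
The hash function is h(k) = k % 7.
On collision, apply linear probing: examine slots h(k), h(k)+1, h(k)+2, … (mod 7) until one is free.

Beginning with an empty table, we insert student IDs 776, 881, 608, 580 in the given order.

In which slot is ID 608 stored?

Insert 776: h=6, slot 6 empty → index 6.
Insert 881: h=6, slot 6 occupied → index 0.
Insert 608: h=6, slots 6,0 occupied → index 1.
Insert 580: h=6, slots 6,0,1 occupied → index 2.
Table: [881, 608, 580, _, _, _, 776]

1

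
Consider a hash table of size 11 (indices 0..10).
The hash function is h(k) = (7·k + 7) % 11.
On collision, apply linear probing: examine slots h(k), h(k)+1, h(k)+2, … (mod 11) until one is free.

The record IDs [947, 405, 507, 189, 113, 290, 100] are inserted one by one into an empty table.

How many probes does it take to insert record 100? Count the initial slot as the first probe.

5

Insert 947: h=3, slot 3 empty -> index 3.
Insert 405: h=4, slot 4 empty -> index 4.
Insert 507: h=3, slots 3,4 occupied -> index 5.
Insert 189: h=10, slot 10 empty -> index 10.
Insert 113: h=6, slot 6 empty -> index 6.
Insert 290: h=2, slot 2 empty -> index 2.
Insert 100: h=3, slots 3,4,5,6 occupied -> index 7.
Table: [∅, ∅, 290, 947, 405, 507, 113, 100, ∅, ∅, 189]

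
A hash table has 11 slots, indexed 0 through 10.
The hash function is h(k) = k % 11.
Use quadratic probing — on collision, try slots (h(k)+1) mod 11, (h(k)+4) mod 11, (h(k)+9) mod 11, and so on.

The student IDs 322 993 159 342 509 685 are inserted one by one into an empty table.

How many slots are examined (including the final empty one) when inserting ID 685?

322 hashes to 3; slot 3 is free -> place at 3.
993 hashes to 3; 3 taken -> place at 4.
159 hashes to 5; slot 5 is free -> place at 5.
342 hashes to 1; slot 1 is free -> place at 1.
509 hashes to 3; 3,4 taken -> place at 7.
685 hashes to 3; 3,4,7,1 taken -> place at 8.
Table: [∅, 342, ∅, 322, 993, 159, ∅, 509, 685, ∅, ∅]

5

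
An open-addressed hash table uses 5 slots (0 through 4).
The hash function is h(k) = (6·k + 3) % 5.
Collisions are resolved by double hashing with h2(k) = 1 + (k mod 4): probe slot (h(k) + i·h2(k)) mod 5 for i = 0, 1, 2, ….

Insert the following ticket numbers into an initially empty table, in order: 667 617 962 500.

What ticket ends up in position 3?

962

667 hashes to 0; slot 0 is free -> place at 0.
617 hashes to 0, h2=2; 0 taken -> place at 2.
962 hashes to 0, h2=3; 0 taken -> place at 3.
500 hashes to 3, h2=1; 3 taken -> place at 4.
Table: [667, -, 617, 962, 500]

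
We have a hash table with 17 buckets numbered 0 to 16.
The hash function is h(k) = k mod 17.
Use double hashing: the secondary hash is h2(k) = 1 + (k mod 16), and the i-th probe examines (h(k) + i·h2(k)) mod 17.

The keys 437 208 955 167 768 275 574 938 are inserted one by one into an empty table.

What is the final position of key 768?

437: h=12 => slot 12
208: h=4 => slot 4
955: h=3 => slot 3
167: h=14 => slot 14
768: h=3, h2=1, probe 3,4,5 => slot 5
275: h=3, h2=4, probe 3,7 => slot 7
574: h=13 => slot 13
938: h=3, h2=11, probe 3,14,8 => slot 8
Table: [., ., ., 955, 208, 768, ., 275, 938, ., ., ., 437, 574, 167, ., .]

5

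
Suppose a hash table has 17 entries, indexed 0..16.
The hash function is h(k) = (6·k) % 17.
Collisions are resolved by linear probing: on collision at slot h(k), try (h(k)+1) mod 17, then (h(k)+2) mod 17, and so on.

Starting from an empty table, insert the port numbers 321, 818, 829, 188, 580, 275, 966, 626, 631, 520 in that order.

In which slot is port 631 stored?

Insert 321: h=5, slot 5 empty → index 5.
Insert 818: h=12, slot 12 empty → index 12.
Insert 829: h=10, slot 10 empty → index 10.
Insert 188: h=6, slot 6 empty → index 6.
Insert 580: h=12, slot 12 occupied → index 13.
Insert 275: h=1, slot 1 empty → index 1.
Insert 966: h=16, slot 16 empty → index 16.
Insert 626: h=16, slot 16 occupied → index 0.
Insert 631: h=12, slots 12,13 occupied → index 14.
Insert 520: h=9, slot 9 empty → index 9.
Table: [626, 275, ., ., ., 321, 188, ., ., 520, 829, ., 818, 580, 631, ., 966]

14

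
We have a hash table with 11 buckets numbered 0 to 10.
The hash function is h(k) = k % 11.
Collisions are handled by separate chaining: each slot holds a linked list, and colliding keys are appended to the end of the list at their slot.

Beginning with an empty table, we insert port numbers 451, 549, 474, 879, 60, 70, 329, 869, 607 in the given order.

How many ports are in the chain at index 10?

3

Insert 451: h=0, bucket 0 empty → new chain.
Insert 549: h=10, bucket 10 empty → new chain.
Insert 474: h=1, bucket 1 empty → new chain.
Insert 879: h=10, bucket 10 nonempty → append to chain.
Insert 60: h=5, bucket 5 empty → new chain.
Insert 70: h=4, bucket 4 empty → new chain.
Insert 329: h=10, bucket 10 nonempty → append to chain.
Insert 869: h=0, bucket 0 nonempty → append to chain.
Insert 607: h=2, bucket 2 empty → new chain.
Final buckets:
0: 451 -> 869
1: 474
2: 607
3: _
4: 70
5: 60
6: _
7: _
8: _
9: _
10: 549 -> 879 -> 329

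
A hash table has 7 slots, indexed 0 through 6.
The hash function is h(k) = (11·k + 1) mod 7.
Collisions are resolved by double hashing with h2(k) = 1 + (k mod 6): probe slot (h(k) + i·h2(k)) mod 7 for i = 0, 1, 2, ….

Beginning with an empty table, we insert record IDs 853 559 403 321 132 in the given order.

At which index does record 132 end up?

Insert 853: h=4, slot 4 empty → index 4.
Insert 559: h=4, h2=2, slot 4 occupied → index 6.
Insert 403: h=3, slot 3 empty → index 3.
Insert 321: h=4, h2=4, slot 4 occupied → index 1.
Insert 132: h=4, h2=1, slot 4 occupied → index 5.
Table: [—, 321, —, 403, 853, 132, 559]

5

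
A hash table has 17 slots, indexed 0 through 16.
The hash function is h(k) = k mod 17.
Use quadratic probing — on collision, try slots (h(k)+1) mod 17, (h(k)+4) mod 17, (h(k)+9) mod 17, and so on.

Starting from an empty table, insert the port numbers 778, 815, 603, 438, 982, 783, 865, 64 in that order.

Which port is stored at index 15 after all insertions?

865

778 hashes to 13; slot 13 is free => place at 13.
815 hashes to 16; slot 16 is free => place at 16.
603 hashes to 8; slot 8 is free => place at 8.
438 hashes to 13; 13 taken => place at 14.
982 hashes to 13; 13,14 taken => place at 0.
783 hashes to 1; slot 1 is free => place at 1.
865 hashes to 15; slot 15 is free => place at 15.
64 hashes to 13; 13,14,0 taken => place at 5.
Table: [982, 783, ., ., ., 64, ., ., 603, ., ., ., ., 778, 438, 865, 815]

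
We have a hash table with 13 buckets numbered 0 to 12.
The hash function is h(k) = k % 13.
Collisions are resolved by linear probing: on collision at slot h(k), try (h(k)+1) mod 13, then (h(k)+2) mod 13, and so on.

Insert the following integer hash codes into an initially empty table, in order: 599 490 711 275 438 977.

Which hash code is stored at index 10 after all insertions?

711

599 hashes to 1; slot 1 is free => place at 1.
490 hashes to 9; slot 9 is free => place at 9.
711 hashes to 9; 9 taken => place at 10.
275 hashes to 2; slot 2 is free => place at 2.
438 hashes to 9; 9,10 taken => place at 11.
977 hashes to 2; 2 taken => place at 3.
Table: [_, 599, 275, 977, _, _, _, _, _, 490, 711, 438, _]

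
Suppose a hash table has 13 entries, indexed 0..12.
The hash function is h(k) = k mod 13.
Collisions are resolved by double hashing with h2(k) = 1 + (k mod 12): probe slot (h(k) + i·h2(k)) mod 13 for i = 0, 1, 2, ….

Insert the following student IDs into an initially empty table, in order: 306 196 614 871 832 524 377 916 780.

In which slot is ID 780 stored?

2

Insert 306: h=7, slot 7 empty -> index 7.
Insert 196: h=1, slot 1 empty -> index 1.
Insert 614: h=3, slot 3 empty -> index 3.
Insert 871: h=0, slot 0 empty -> index 0.
Insert 832: h=0, h2=5, slot 0 occupied -> index 5.
Insert 524: h=4, slot 4 empty -> index 4.
Insert 377: h=0, h2=6, slot 0 occupied -> index 6.
Insert 916: h=6, h2=5, slot 6 occupied -> index 11.
Insert 780: h=0, h2=1, slots 0,1 occupied -> index 2.
Table: [871, 196, 780, 614, 524, 832, 377, 306, -, -, -, 916, -]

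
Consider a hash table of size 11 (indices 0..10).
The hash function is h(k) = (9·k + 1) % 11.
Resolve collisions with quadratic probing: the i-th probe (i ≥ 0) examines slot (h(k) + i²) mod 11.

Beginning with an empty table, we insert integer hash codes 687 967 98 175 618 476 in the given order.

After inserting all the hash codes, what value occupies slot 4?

98

687: h=2 -> slot 2
967: h=3 -> slot 3
98: h=3, probe 3,4 -> slot 4
175: h=3, probe 3,4,7 -> slot 7
618: h=8 -> slot 8
476: h=6 -> slot 6
Table: [—, —, 687, 967, 98, —, 476, 175, 618, —, —]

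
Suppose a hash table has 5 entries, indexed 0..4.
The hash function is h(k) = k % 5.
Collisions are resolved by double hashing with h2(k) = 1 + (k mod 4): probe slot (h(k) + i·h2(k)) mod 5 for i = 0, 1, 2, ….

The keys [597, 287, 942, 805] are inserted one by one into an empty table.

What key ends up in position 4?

805

Insert 597: h=2, slot 2 empty -> index 2.
Insert 287: h=2, h2=4, slot 2 occupied -> index 1.
Insert 942: h=2, h2=3, slot 2 occupied -> index 0.
Insert 805: h=0, h2=2, slots 0,2 occupied -> index 4.
Table: [942, 287, 597, ., 805]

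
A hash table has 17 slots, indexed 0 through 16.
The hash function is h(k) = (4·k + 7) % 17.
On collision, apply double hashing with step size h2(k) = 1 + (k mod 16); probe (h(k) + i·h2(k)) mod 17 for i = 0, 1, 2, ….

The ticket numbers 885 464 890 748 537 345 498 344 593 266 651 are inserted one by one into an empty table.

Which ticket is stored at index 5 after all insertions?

651

885 hashes to 11; slot 11 is free → place at 11.
464 hashes to 10; slot 10 is free → place at 10.
890 hashes to 14; slot 14 is free → place at 14.
748 hashes to 7; slot 7 is free → place at 7.
537 hashes to 13; slot 13 is free → place at 13.
345 hashes to 10, h2=10; 10 taken → place at 3.
498 hashes to 10, h2=3; 10,13 taken → place at 16.
344 hashes to 6; slot 6 is free → place at 6.
593 hashes to 16, h2=2; 16 taken → place at 1.
266 hashes to 0; slot 0 is free → place at 0.
651 hashes to 10, h2=12; 10 taken → place at 5.
Table: [266, 593, —, 345, —, 651, 344, 748, —, —, 464, 885, —, 537, 890, —, 498]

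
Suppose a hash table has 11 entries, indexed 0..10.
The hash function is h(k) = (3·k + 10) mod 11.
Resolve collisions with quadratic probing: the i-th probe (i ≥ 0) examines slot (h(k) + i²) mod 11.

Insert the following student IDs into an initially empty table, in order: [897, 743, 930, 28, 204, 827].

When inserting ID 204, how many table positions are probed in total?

5

Insert 897: h=6, slot 6 empty → index 6.
Insert 743: h=6, slot 6 occupied → index 7.
Insert 930: h=6, slots 6,7 occupied → index 10.
Insert 28: h=6, slots 6,7,10 occupied → index 4.
Insert 204: h=6, slots 6,7,10,4 occupied → index 0.
Insert 827: h=5, slot 5 empty → index 5.
Table: [204, ., ., ., 28, 827, 897, 743, ., ., 930]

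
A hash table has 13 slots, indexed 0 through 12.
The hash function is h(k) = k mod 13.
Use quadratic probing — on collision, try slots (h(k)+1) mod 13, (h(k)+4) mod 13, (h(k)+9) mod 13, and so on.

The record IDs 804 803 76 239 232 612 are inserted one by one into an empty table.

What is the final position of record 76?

804 hashes to 11; slot 11 is free => place at 11.
803 hashes to 10; slot 10 is free => place at 10.
76 hashes to 11; 11 taken => place at 12.
239 hashes to 5; slot 5 is free => place at 5.
232 hashes to 11; 11,12 taken => place at 2.
612 hashes to 1; slot 1 is free => place at 1.
Table: [—, 612, 232, —, —, 239, —, —, —, —, 803, 804, 76]

12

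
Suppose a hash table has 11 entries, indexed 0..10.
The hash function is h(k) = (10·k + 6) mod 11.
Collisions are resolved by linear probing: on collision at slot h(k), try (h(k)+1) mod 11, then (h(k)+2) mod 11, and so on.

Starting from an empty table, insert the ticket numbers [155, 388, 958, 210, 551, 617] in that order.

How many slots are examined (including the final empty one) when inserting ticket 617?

155 hashes to 5; slot 5 is free → place at 5.
388 hashes to 3; slot 3 is free → place at 3.
958 hashes to 5; 5 taken → place at 6.
210 hashes to 5; 5,6 taken → place at 7.
551 hashes to 5; 5,6,7 taken → place at 8.
617 hashes to 5; 5,6,7,8 taken → place at 9.
Table: [., ., ., 388, ., 155, 958, 210, 551, 617, .]

5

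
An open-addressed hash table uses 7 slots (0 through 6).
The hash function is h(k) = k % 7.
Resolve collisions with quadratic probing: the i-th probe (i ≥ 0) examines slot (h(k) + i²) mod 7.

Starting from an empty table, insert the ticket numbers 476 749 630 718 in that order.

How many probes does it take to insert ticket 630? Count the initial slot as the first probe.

3

Insert 476: h=0, slot 0 empty → index 0.
Insert 749: h=0, slot 0 occupied → index 1.
Insert 630: h=0, slots 0,1 occupied → index 4.
Insert 718: h=4, slot 4 occupied → index 5.
Table: [476, 749, _, _, 630, 718, _]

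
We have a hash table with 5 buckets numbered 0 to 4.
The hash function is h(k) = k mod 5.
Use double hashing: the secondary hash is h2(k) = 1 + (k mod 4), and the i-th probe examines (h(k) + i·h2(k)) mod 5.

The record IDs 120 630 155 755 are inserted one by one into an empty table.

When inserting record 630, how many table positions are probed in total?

2

Insert 120: h=0, slot 0 empty -> index 0.
Insert 630: h=0, h2=3, slot 0 occupied -> index 3.
Insert 155: h=0, h2=4, slot 0 occupied -> index 4.
Insert 755: h=0, h2=4, slots 0,4,3 occupied -> index 2.
Table: [120, —, 755, 630, 155]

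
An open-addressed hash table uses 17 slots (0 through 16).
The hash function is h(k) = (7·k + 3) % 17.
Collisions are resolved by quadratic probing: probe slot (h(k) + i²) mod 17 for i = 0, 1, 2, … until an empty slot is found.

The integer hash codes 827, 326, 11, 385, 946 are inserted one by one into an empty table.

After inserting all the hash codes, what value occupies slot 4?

827 hashes to 12; slot 12 is free -> place at 12.
326 hashes to 7; slot 7 is free -> place at 7.
11 hashes to 12; 12 taken -> place at 13.
385 hashes to 12; 12,13 taken -> place at 16.
946 hashes to 12; 12,13,16 taken -> place at 4.
Table: [., ., ., ., 946, ., ., 326, ., ., ., ., 827, 11, ., ., 385]

946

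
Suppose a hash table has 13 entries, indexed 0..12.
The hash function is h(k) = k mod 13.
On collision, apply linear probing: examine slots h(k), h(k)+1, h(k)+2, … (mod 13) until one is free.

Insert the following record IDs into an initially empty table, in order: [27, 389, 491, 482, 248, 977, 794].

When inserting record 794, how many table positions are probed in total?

27: h=1 => slot 1
389: h=12 => slot 12
491: h=10 => slot 10
482: h=1, probe 1,2 => slot 2
248: h=1, probe 1,2,3 => slot 3
977: h=2, probe 2,3,4 => slot 4
794: h=1, probe 1,2,3,4,5 => slot 5
Table: [-, 27, 482, 248, 977, 794, -, -, -, -, 491, -, 389]

5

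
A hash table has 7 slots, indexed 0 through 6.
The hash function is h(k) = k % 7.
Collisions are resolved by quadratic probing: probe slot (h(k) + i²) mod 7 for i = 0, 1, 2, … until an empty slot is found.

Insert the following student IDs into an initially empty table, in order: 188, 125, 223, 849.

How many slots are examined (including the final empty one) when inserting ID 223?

3

188: h=6 -> slot 6
125: h=6, probe 6,0 -> slot 0
223: h=6, probe 6,0,3 -> slot 3
849: h=2 -> slot 2
Table: [125, -, 849, 223, -, -, 188]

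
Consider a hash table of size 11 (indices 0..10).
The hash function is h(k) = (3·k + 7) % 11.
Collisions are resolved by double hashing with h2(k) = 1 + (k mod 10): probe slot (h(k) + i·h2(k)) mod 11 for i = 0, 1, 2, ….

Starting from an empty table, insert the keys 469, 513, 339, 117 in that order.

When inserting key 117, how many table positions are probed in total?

469: h=6 → slot 6
513: h=6, h2=4, probe 6,10 → slot 10
339: h=1 → slot 1
117: h=6, h2=8, probe 6,3 → slot 3
Table: [., 339, ., 117, ., ., 469, ., ., ., 513]

2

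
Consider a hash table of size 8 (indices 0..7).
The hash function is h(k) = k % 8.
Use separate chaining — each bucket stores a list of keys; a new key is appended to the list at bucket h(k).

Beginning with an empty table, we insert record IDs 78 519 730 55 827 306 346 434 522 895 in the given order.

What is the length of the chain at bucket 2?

78 → bucket 6
519 → bucket 7
730 → bucket 2
55 → bucket 7 (collision)
827 → bucket 3
306 → bucket 2 (collision)
346 → bucket 2 (collision)
434 → bucket 2 (collision)
522 → bucket 2 (collision)
895 → bucket 7 (collision)
Final buckets:
0: ∅
1: ∅
2: 730 -> 306 -> 346 -> 434 -> 522
3: 827
4: ∅
5: ∅
6: 78
7: 519 -> 55 -> 895

5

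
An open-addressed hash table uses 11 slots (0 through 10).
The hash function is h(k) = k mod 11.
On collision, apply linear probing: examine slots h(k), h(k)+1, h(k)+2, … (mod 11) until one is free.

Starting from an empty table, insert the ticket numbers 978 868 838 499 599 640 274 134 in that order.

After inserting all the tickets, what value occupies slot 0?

978: h=10 => slot 10
868: h=10, probe 10,0 => slot 0
838: h=2 => slot 2
499: h=4 => slot 4
599: h=5 => slot 5
640: h=2, probe 2,3 => slot 3
274: h=10, probe 10,0,1 => slot 1
134: h=2, probe 2,3,4,5,6 => slot 6
Table: [868, 274, 838, 640, 499, 599, 134, —, —, —, 978]

868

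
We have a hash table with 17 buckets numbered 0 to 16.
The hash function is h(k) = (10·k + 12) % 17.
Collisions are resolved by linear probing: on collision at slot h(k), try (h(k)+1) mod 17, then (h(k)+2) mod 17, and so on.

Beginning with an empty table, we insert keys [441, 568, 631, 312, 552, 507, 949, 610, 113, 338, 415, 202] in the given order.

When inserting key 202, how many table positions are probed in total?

Insert 441: h=2, slot 2 empty => index 2.
Insert 568: h=14, slot 14 empty => index 14.
Insert 631: h=15, slot 15 empty => index 15.
Insert 312: h=4, slot 4 empty => index 4.
Insert 552: h=7, slot 7 empty => index 7.
Insert 507: h=16, slot 16 empty => index 16.
Insert 949: h=16, slot 16 occupied => index 0.
Insert 610: h=9, slot 9 empty => index 9.
Insert 113: h=3, slot 3 empty => index 3.
Insert 338: h=9, slot 9 occupied => index 10.
Insert 415: h=14, slots 14,15,16,0 occupied => index 1.
Insert 202: h=9, slots 9,10 occupied => index 11.
Table: [949, 415, 441, 113, 312, -, -, 552, -, 610, 338, 202, -, -, 568, 631, 507]

3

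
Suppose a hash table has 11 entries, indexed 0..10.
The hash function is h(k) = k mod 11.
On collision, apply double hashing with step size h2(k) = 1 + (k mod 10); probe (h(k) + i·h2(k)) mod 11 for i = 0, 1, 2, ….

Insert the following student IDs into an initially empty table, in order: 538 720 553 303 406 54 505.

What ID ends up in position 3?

553

538: h=10 -> slot 10
720: h=5 -> slot 5
553: h=3 -> slot 3
303: h=6 -> slot 6
406: h=10, h2=7, probe 10,6,2 -> slot 2
54: h=10, h2=5, probe 10,4 -> slot 4
505: h=10, h2=6, probe 10,5,0 -> slot 0
Table: [505, ., 406, 553, 54, 720, 303, ., ., ., 538]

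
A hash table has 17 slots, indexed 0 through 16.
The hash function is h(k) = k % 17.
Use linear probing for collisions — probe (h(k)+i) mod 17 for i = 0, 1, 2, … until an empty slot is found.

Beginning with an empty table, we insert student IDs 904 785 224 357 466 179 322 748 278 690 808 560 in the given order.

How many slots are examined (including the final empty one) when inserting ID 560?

904: h=3 → slot 3
785: h=3, probe 3,4 → slot 4
224: h=3, probe 3,4,5 → slot 5
357: h=0 → slot 0
466: h=7 → slot 7
179: h=9 → slot 9
322: h=16 → slot 16
748: h=0, probe 0,1 → slot 1
278: h=6 → slot 6
690: h=10 → slot 10
808: h=9, probe 9,10,11 → slot 11
560: h=16, probe 16,0,1,2 → slot 2
Table: [357, 748, 560, 904, 785, 224, 278, 466, _, 179, 690, 808, _, _, _, _, 322]

4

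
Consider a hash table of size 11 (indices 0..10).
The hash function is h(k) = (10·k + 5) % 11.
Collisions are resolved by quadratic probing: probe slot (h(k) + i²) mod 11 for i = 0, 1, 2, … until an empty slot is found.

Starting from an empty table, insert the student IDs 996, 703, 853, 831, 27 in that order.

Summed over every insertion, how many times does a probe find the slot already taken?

4

996: h=10 → slot 10
703: h=6 → slot 6
853: h=10, probe 10,0 → slot 0
831: h=10, probe 10,0,3 → slot 3
27: h=0, probe 0,1 → slot 1
Table: [853, 27, —, 831, —, —, 703, —, —, —, 996]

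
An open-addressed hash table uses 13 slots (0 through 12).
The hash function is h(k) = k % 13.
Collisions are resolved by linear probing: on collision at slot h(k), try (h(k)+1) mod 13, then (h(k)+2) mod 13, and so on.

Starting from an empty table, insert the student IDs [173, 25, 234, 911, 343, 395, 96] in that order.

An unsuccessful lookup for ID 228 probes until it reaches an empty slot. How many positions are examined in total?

2

173: h=4 → slot 4
25: h=12 → slot 12
234: h=0 → slot 0
911: h=1 → slot 1
343: h=5 → slot 5
395: h=5, probe 5,6 → slot 6
96: h=5, probe 5,6,7 → slot 7
Table: [234, 911, _, _, 173, 343, 395, 96, _, _, _, _, 25]
Lookup 228: h=7, probe 7,8 → slot 8 empty, not found.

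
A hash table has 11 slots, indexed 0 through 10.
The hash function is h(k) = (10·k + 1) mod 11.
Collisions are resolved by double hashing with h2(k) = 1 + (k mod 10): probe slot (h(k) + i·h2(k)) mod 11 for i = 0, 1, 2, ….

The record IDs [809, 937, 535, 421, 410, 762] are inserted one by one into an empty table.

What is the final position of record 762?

809: h=6 => slot 6
937: h=10 => slot 10
535: h=5 => slot 5
421: h=9 => slot 9
410: h=9, h2=1, probe 9,10,0 => slot 0
762: h=9, h2=3, probe 9,1 => slot 1
Table: [410, 762, —, —, —, 535, 809, —, —, 421, 937]

1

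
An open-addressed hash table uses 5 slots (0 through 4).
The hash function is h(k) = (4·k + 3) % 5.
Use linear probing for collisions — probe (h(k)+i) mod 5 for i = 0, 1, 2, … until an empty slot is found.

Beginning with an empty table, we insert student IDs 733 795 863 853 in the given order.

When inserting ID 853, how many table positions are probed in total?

3

Insert 733: h=0, slot 0 empty => index 0.
Insert 795: h=3, slot 3 empty => index 3.
Insert 863: h=0, slot 0 occupied => index 1.
Insert 853: h=0, slots 0,1 occupied => index 2.
Table: [733, 863, 853, 795, -]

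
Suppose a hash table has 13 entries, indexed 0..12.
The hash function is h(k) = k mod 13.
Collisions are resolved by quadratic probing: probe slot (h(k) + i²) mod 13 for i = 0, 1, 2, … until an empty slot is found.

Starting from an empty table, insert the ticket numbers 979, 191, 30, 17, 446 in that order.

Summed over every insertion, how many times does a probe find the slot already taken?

6

979 hashes to 4; slot 4 is free -> place at 4.
191 hashes to 9; slot 9 is free -> place at 9.
30 hashes to 4; 4 taken -> place at 5.
17 hashes to 4; 4,5 taken -> place at 8.
446 hashes to 4; 4,5,8 taken -> place at 0.
Table: [446, ∅, ∅, ∅, 979, 30, ∅, ∅, 17, 191, ∅, ∅, ∅]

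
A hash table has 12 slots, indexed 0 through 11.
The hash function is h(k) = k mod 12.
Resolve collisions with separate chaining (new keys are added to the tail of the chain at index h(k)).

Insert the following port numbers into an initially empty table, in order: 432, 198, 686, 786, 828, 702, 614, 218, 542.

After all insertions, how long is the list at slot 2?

432 → bucket 0
198 → bucket 6
686 → bucket 2
786 → bucket 6 (collision)
828 → bucket 0 (collision)
702 → bucket 6 (collision)
614 → bucket 2 (collision)
218 → bucket 2 (collision)
542 → bucket 2 (collision)
Final buckets:
0: 432 -> 828
1: ∅
2: 686 -> 614 -> 218 -> 542
3: ∅
4: ∅
5: ∅
6: 198 -> 786 -> 702
7: ∅
8: ∅
9: ∅
10: ∅
11: ∅

4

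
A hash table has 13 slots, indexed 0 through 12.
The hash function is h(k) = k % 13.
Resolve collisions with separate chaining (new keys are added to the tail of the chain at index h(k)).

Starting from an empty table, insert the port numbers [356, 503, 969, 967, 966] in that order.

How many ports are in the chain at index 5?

Insert 356: h=5, bucket 5 empty -> new chain.
Insert 503: h=9, bucket 9 empty -> new chain.
Insert 969: h=7, bucket 7 empty -> new chain.
Insert 967: h=5, bucket 5 nonempty -> append to chain.
Insert 966: h=4, bucket 4 empty -> new chain.
Final buckets:
0: -
1: -
2: -
3: -
4: 966
5: 356 -> 967
6: -
7: 969
8: -
9: 503
10: -
11: -
12: -

2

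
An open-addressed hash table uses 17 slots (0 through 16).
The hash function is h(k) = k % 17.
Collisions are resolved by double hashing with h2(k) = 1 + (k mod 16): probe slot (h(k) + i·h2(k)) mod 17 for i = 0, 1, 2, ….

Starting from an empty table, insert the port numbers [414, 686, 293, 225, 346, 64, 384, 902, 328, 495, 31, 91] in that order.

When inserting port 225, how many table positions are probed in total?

3

Insert 414: h=6, slot 6 empty → index 6.
Insert 686: h=6, h2=15, slot 6 occupied → index 4.
Insert 293: h=4, h2=6, slot 4 occupied → index 10.
Insert 225: h=4, h2=2, slots 4,6 occupied → index 8.
Insert 346: h=6, h2=11, slot 6 occupied → index 0.
Insert 64: h=13, slot 13 empty → index 13.
Insert 384: h=10, h2=1, slot 10 occupied → index 11.
Insert 902: h=1, slot 1 empty → index 1.
Insert 328: h=5, slot 5 empty → index 5.
Insert 495: h=2, slot 2 empty → index 2.
Insert 31: h=14, slot 14 empty → index 14.
Insert 91: h=6, h2=12, slots 6,1,13,8 occupied → index 3.
Table: [346, 902, 495, 91, 686, 328, 414, ., 225, ., 293, 384, ., 64, 31, ., .]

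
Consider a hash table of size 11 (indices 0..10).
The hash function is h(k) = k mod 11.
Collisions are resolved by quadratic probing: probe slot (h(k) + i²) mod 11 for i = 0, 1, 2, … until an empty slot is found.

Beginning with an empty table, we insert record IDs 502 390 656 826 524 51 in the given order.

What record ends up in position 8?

Insert 502: h=7, slot 7 empty => index 7.
Insert 390: h=5, slot 5 empty => index 5.
Insert 656: h=7, slot 7 occupied => index 8.
Insert 826: h=1, slot 1 empty => index 1.
Insert 524: h=7, slots 7,8 occupied => index 0.
Insert 51: h=7, slots 7,8,0,5,1 occupied => index 10.
Table: [524, 826, -, -, -, 390, -, 502, 656, -, 51]

656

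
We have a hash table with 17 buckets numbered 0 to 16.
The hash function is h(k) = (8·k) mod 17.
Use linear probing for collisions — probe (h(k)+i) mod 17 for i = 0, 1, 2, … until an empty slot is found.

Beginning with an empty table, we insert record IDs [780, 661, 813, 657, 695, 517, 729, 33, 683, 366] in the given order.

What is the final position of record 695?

4

780 hashes to 1; slot 1 is free => place at 1.
661 hashes to 1; 1 taken => place at 2.
813 hashes to 10; slot 10 is free => place at 10.
657 hashes to 3; slot 3 is free => place at 3.
695 hashes to 1; 1,2,3 taken => place at 4.
517 hashes to 5; slot 5 is free => place at 5.
729 hashes to 1; 1,2,3,4,5 taken => place at 6.
33 hashes to 9; slot 9 is free => place at 9.
683 hashes to 7; slot 7 is free => place at 7.
366 hashes to 4; 4,5,6,7 taken => place at 8.
Table: [-, 780, 661, 657, 695, 517, 729, 683, 366, 33, 813, -, -, -, -, -, -]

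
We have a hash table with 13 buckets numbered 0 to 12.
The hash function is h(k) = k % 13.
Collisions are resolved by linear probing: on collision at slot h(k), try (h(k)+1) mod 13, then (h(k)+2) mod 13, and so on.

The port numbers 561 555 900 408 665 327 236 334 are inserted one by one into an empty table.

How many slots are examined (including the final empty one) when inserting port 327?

561 hashes to 2; slot 2 is free → place at 2.
555 hashes to 9; slot 9 is free → place at 9.
900 hashes to 3; slot 3 is free → place at 3.
408 hashes to 5; slot 5 is free → place at 5.
665 hashes to 2; 2,3 taken → place at 4.
327 hashes to 2; 2,3,4,5 taken → place at 6.
236 hashes to 2; 2,3,4,5,6 taken → place at 7.
334 hashes to 9; 9 taken → place at 10.
Table: [—, —, 561, 900, 665, 408, 327, 236, —, 555, 334, —, —]

5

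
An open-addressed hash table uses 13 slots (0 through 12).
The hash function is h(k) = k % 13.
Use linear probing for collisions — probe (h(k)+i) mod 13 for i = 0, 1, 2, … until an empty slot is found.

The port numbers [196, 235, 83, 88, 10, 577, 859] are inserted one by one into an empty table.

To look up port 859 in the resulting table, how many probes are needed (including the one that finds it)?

Insert 196: h=1, slot 1 empty => index 1.
Insert 235: h=1, slot 1 occupied => index 2.
Insert 83: h=5, slot 5 empty => index 5.
Insert 88: h=10, slot 10 empty => index 10.
Insert 10: h=10, slot 10 occupied => index 11.
Insert 577: h=5, slot 5 occupied => index 6.
Insert 859: h=1, slots 1,2 occupied => index 3.
Table: [., 196, 235, 859, ., 83, 577, ., ., ., 88, 10, .]
Lookup 859: h=1, probe 1,2,3 → found at 3.

3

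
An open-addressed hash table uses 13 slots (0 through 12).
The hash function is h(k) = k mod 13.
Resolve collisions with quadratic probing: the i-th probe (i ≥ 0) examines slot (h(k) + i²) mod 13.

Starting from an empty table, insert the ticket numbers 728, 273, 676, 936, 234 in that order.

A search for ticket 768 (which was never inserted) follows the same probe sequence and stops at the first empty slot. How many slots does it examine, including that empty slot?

Insert 728: h=0, slot 0 empty => index 0.
Insert 273: h=0, slot 0 occupied => index 1.
Insert 676: h=0, slots 0,1 occupied => index 4.
Insert 936: h=0, slots 0,1,4 occupied => index 9.
Insert 234: h=0, slots 0,1,4,9 occupied => index 3.
Table: [728, 273, _, 234, 676, _, _, _, _, 936, _, _, _]
Lookup 768: h=1, probe 1,2 → slot 2 empty, not found.

2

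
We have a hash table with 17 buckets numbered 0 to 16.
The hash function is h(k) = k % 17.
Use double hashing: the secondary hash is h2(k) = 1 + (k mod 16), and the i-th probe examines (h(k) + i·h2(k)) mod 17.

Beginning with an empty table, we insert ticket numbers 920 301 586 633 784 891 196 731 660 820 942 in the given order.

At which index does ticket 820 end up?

5

920 hashes to 2; slot 2 is free => place at 2.
301 hashes to 12; slot 12 is free => place at 12.
586 hashes to 8; slot 8 is free => place at 8.
633 hashes to 4; slot 4 is free => place at 4.
784 hashes to 2, h2=1; 2 taken => place at 3.
891 hashes to 7; slot 7 is free => place at 7.
196 hashes to 9; slot 9 is free => place at 9.
731 hashes to 0; slot 0 is free => place at 0.
660 hashes to 14; slot 14 is free => place at 14.
820 hashes to 4, h2=5; 4,9,14,2,7,12,0 taken => place at 5.
942 hashes to 7, h2=15; 7,5,3 taken => place at 1.
Table: [731, 942, 920, 784, 633, 820, ., 891, 586, 196, ., ., 301, ., 660, ., .]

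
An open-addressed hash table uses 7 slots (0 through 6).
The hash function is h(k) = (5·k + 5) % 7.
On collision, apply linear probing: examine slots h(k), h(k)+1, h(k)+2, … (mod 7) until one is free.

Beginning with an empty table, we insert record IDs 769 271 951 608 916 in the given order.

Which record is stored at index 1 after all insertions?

951

769: h=0 -> slot 0
271: h=2 -> slot 2
951: h=0, probe 0,1 -> slot 1
608: h=0, probe 0,1,2,3 -> slot 3
916: h=0, probe 0,1,2,3,4 -> slot 4
Table: [769, 951, 271, 608, 916, ∅, ∅]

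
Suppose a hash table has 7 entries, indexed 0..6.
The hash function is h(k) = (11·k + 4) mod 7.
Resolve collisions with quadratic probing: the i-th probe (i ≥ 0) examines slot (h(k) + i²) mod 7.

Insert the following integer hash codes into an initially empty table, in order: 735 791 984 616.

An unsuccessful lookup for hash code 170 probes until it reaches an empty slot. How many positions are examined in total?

735: h=4 → slot 4
791: h=4, probe 4,5 → slot 5
984: h=6 → slot 6
616: h=4, probe 4,5,1 → slot 1
Table: [_, 616, _, _, 735, 791, 984]
Lookup 170: h=5, probe 5,6,2 → slot 2 empty, not found.

3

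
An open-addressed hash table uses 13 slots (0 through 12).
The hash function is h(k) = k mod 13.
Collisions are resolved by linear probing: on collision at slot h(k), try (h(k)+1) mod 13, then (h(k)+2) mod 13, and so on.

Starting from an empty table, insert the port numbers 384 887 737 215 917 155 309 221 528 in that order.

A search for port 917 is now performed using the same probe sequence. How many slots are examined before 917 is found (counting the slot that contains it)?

4

384 hashes to 7; slot 7 is free → place at 7.
887 hashes to 3; slot 3 is free → place at 3.
737 hashes to 9; slot 9 is free → place at 9.
215 hashes to 7; 7 taken → place at 8.
917 hashes to 7; 7,8,9 taken → place at 10.
155 hashes to 12; slot 12 is free → place at 12.
309 hashes to 10; 10 taken → place at 11.
221 hashes to 0; slot 0 is free → place at 0.
528 hashes to 8; 8,9,10,11,12,0 taken → place at 1.
Table: [221, 528, ∅, 887, ∅, ∅, ∅, 384, 215, 737, 917, 309, 155]
Lookup 917: h=7, probe 7,8,9,10 → found at 10.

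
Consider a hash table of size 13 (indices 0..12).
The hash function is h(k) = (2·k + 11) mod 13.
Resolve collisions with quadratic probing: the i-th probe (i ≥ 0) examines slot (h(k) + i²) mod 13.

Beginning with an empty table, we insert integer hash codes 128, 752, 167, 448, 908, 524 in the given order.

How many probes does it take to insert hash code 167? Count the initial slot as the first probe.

3

128 hashes to 7; slot 7 is free → place at 7.
752 hashes to 7; 7 taken → place at 8.
167 hashes to 7; 7,8 taken → place at 11.
448 hashes to 10; slot 10 is free → place at 10.
908 hashes to 7; 7,8,11 taken → place at 3.
524 hashes to 6; slot 6 is free → place at 6.
Table: [—, —, —, 908, —, —, 524, 128, 752, —, 448, 167, —]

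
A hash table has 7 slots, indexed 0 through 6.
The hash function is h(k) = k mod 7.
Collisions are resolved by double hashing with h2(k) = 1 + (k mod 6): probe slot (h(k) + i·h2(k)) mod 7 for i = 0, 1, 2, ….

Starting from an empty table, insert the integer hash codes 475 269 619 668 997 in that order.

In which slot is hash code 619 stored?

5

475 hashes to 6; slot 6 is free => place at 6.
269 hashes to 3; slot 3 is free => place at 3.
619 hashes to 3, h2=2; 3 taken => place at 5.
668 hashes to 3, h2=3; 3,6 taken => place at 2.
997 hashes to 3, h2=2; 3,5 taken => place at 0.
Table: [997, -, 668, 269, -, 619, 475]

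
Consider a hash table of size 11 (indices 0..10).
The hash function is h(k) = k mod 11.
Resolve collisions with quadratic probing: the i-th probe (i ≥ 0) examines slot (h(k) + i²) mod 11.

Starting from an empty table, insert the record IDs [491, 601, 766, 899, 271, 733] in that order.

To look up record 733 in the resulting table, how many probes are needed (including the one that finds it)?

491 hashes to 7; slot 7 is free → place at 7.
601 hashes to 7; 7 taken → place at 8.
766 hashes to 7; 7,8 taken → place at 0.
899 hashes to 8; 8 taken → place at 9.
271 hashes to 7; 7,8,0 taken → place at 5.
733 hashes to 7; 7,8,0,5 taken → place at 1.
Table: [766, 733, _, _, _, 271, _, 491, 601, 899, _]
Lookup 733: h=7, probe 7,8,0,5,1 → found at 1.

5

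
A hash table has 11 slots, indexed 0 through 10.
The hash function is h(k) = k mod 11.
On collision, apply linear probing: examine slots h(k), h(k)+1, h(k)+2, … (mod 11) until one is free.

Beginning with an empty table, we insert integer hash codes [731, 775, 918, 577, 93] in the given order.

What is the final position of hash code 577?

731: h=5 => slot 5
775: h=5, probe 5,6 => slot 6
918: h=5, probe 5,6,7 => slot 7
577: h=5, probe 5,6,7,8 => slot 8
93: h=5, probe 5,6,7,8,9 => slot 9
Table: [∅, ∅, ∅, ∅, ∅, 731, 775, 918, 577, 93, ∅]

8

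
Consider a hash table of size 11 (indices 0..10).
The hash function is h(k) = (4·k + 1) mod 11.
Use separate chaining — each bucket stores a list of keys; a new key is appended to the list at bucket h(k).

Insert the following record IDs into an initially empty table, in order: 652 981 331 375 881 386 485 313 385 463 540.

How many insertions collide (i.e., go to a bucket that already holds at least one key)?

6

652 → bucket 2
981 → bucket 9
331 → bucket 5
375 → bucket 5 (collision)
881 → bucket 5 (collision)
386 → bucket 5 (collision)
485 → bucket 5 (collision)
313 → bucket 10
385 → bucket 1
463 → bucket 5 (collision)
540 → bucket 5 (collision)
Final buckets:
0: _
1: 385
2: 652
3: _
4: _
5: 331 -> 375 -> 881 -> 386 -> 485 -> 463 -> 540
6: _
7: _
8: _
9: 981
10: 313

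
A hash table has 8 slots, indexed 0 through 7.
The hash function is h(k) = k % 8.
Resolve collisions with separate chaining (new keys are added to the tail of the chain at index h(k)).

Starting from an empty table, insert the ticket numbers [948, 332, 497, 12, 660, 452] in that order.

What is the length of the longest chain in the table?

5

Insert 948: h=4, bucket 4 empty → new chain.
Insert 332: h=4, bucket 4 nonempty → append to chain.
Insert 497: h=1, bucket 1 empty → new chain.
Insert 12: h=4, bucket 4 nonempty → append to chain.
Insert 660: h=4, bucket 4 nonempty → append to chain.
Insert 452: h=4, bucket 4 nonempty → append to chain.
Final buckets:
0: —
1: 497
2: —
3: —
4: 948 -> 332 -> 12 -> 660 -> 452
5: —
6: —
7: —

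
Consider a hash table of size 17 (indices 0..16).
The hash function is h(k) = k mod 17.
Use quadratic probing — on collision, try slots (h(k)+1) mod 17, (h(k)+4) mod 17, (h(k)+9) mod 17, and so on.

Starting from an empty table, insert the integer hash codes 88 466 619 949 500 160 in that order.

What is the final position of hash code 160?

88 hashes to 3; slot 3 is free → place at 3.
466 hashes to 7; slot 7 is free → place at 7.
619 hashes to 7; 7 taken → place at 8.
949 hashes to 14; slot 14 is free → place at 14.
500 hashes to 7; 7,8 taken → place at 11.
160 hashes to 7; 7,8,11 taken → place at 16.
Table: [—, —, —, 88, —, —, —, 466, 619, —, —, 500, —, —, 949, —, 160]

16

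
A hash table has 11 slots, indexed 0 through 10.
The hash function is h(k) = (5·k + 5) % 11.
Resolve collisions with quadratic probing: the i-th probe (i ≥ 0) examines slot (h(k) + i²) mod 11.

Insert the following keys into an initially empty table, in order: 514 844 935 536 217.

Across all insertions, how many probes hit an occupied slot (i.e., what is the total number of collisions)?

8

Insert 514: h=1, slot 1 empty → index 1.
Insert 844: h=1, slot 1 occupied → index 2.
Insert 935: h=5, slot 5 empty → index 5.
Insert 536: h=1, slots 1,2,5 occupied → index 10.
Insert 217: h=1, slots 1,2,5,10 occupied → index 6.
Table: [_, 514, 844, _, _, 935, 217, _, _, _, 536]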